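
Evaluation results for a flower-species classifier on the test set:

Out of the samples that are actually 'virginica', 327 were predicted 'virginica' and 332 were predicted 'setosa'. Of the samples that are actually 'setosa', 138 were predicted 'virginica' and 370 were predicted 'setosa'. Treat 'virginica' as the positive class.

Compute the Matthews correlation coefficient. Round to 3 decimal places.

0.227

MCC = (TP·TN − FP·FN) / √((TP+FP)(TP+FN)(TN+FP)(TN+FN))
Numerator = 327·370 − 138·332 = 75174
Denominator = √(465·659·508·702) = √109279623960 = 330574.6874
MCC = 75174 / 330574.6874 = 0.227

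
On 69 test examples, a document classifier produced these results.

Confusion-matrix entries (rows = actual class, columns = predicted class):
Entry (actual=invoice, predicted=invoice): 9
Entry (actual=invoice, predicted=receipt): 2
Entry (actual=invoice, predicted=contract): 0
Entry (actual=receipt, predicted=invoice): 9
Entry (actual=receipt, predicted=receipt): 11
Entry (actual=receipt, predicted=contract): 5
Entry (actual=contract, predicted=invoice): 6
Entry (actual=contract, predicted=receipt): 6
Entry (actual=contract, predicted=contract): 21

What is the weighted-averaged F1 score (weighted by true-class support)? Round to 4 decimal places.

0.6036

Per-class F1 score (2·TP/(2·TP+FP+FN)):
  invoice: TP=9, FP=9+6=15, FN=2+0=2 → 18/35 = 0.51429
  receipt: TP=11, FP=2+6=8, FN=9+5=14 → 22/44 = 0.50000
  contract: TP=21, FP=0+5=5, FN=6+6=12 → 42/59 = 0.71186
Weighted-F1 score = Σ (supportᵢ/N)·F1 scoreᵢ with N=69: (11/69)·0.51429 + (25/69)·0.50000 + (33/69)·0.71186 = 0.6036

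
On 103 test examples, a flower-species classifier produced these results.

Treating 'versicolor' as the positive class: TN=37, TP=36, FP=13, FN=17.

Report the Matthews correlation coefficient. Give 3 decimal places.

MCC = (TP·TN − FP·FN) / √((TP+FP)(TP+FN)(TN+FP)(TN+FN))
Numerator = 36·37 − 13·17 = 1111
Denominator = √(49·53·50·54) = √7011900 = 2647.9992
MCC = 1111 / 2647.9992 = 0.420

0.420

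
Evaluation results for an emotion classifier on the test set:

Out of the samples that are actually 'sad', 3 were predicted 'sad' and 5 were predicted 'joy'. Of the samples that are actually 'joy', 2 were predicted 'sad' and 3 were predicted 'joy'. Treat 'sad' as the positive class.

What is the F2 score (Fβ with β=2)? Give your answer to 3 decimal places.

0.405

Fβ = (1+β²)·TP / ((1+β²)·TP + β²·FN + FP), with β²=4
= 5·3 / (5·3 + 4·5 + 2) = 0.405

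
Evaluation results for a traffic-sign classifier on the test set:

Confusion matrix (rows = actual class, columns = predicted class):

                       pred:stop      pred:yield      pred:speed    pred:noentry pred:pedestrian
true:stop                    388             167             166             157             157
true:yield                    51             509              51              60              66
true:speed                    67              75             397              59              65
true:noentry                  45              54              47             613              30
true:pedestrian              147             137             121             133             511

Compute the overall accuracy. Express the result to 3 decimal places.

Accuracy = trace / total = (388+509+397+613+511=2418) / 4273 = 2418/4273 = 0.566

0.566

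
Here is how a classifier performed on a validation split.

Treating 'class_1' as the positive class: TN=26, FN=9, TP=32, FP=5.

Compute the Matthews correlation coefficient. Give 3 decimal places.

0.613

MCC = (TP·TN − FP·FN) / √((TP+FP)(TP+FN)(TN+FP)(TN+FN))
Numerator = 32·26 − 5·9 = 787
Denominator = √(37·41·31·35) = √1645945 = 1282.9439
MCC = 787 / 1282.9439 = 0.613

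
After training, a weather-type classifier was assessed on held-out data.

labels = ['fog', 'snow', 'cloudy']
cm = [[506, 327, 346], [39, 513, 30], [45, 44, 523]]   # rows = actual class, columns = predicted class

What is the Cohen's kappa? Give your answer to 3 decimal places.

Observed agreement pₒ = trace/N = 1542/2373 = 0.6498
Expected agreement pₑ = Σ (rowᵢ·colᵢ)/N² = (1179·590 + 582·884 + 612·899)/2373² = 0.3126
κ = (pₒ − pₑ)/(1 − pₑ) = (0.6498 − 0.3126)/(1 − 0.3126) = 0.491

0.491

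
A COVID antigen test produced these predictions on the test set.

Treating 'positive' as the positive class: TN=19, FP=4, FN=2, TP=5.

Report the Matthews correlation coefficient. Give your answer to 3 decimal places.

0.499

MCC = (TP·TN − FP·FN) / √((TP+FP)(TP+FN)(TN+FP)(TN+FN))
Numerator = 5·19 − 4·2 = 87
Denominator = √(9·7·23·21) = √30429 = 174.4391
MCC = 87 / 174.4391 = 0.499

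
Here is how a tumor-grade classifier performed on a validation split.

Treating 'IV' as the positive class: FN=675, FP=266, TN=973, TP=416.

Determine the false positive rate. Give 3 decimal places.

FPR = FP/(FP+TN) = 266/(266+973) = 0.215

0.215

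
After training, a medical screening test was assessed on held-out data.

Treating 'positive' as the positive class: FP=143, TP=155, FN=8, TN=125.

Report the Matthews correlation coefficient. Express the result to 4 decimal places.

MCC = (TP·TN − FP·FN) / √((TP+FP)(TP+FN)(TN+FP)(TN+FN))
Numerator = 155·125 − 143·8 = 18231
Denominator = √(298·163·268·133) = √1731371656 = 41609.7543
MCC = 18231 / 41609.7543 = 0.4381

0.4381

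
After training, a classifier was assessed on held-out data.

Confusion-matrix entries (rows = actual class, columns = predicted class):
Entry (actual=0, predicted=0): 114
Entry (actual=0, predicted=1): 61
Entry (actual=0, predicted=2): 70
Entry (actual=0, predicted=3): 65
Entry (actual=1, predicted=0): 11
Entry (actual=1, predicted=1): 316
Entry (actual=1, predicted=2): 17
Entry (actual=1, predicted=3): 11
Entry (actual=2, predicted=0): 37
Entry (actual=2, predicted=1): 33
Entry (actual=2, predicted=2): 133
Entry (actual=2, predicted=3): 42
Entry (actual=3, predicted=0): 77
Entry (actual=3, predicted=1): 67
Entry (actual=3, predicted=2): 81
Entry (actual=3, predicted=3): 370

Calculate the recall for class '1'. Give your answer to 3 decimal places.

recall = TP/(TP+FN).
1: TP=316, FN=11+17+11=39 → 316/355 = 0.8901

0.890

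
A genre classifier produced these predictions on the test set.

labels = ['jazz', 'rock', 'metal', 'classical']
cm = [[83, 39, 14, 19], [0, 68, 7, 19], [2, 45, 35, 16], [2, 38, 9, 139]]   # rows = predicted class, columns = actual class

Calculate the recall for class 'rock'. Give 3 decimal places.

Take TP from the diagonal, FP from the rest of the 'rock' prediction marginal, FN from the rest of the 'rock' actual marginal.
recall = TP/(TP+FN).
rock: TP=68, FN=39+45+38=122 → 68/190 = 0.3579

0.358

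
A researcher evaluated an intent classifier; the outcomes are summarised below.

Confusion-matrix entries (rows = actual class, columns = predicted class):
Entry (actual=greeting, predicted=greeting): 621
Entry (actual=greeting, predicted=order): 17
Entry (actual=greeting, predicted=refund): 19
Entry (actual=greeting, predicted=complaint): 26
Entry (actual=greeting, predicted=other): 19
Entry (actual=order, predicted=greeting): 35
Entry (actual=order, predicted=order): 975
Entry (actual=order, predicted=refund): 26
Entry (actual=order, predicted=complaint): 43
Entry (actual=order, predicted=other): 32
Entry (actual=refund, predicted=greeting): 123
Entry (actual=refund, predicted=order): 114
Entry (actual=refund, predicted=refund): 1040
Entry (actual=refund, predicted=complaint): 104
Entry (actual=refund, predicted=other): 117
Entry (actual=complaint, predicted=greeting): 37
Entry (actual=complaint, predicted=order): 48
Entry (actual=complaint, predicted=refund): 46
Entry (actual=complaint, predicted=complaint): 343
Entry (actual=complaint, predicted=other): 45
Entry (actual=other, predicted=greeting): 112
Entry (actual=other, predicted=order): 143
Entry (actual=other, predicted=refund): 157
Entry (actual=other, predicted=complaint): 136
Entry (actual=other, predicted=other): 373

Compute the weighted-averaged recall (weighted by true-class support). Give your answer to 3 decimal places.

0.706

Per-class recall (TP/(TP+FN)):
  greeting: TP=621, FN=17+19+26+19=81 → 621/702 = 0.8846
  order: TP=975, FN=35+26+43+32=136 → 975/1111 = 0.8776
  refund: TP=1040, FN=123+114+104+117=458 → 1040/1498 = 0.6943
  complaint: TP=343, FN=37+48+46+45=176 → 343/519 = 0.6609
  other: TP=373, FN=112+143+157+136=548 → 373/921 = 0.4050
Weighted-recall = Σ (supportᵢ/N)·recallᵢ with N=4751: (702/4751)·0.8846 + (1111/4751)·0.8776 + (1498/4751)·0.6943 + (519/4751)·0.6609 + (921/4751)·0.4050 = 0.706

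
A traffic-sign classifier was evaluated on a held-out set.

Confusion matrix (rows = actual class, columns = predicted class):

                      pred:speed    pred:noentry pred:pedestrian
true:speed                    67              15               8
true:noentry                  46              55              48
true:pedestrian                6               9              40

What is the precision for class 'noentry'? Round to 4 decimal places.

One-vs-rest for 'noentry': TP = diagonal; FP = other classes predicted 'noentry'; FN = 'noentry' predicted as other.
precision = TP/(TP+FP).
noentry: TP=55, FP=15+9=24 → 55/79 = 0.69620

0.6962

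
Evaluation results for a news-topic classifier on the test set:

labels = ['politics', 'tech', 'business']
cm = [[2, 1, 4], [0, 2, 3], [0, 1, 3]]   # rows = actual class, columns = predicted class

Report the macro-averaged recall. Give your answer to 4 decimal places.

Per-class recall (TP/(TP+FN)):
  politics: TP=2, FN=1+4=5 → 2/7 = 0.28571
  tech: TP=2, FN=0+3=3 → 2/5 = 0.40000
  business: TP=3, FN=0+1=1 → 3/4 = 0.75000
Macro-recall = mean = (0.28571 + 0.40000 + 0.75000) / 3 = 0.4786

0.4786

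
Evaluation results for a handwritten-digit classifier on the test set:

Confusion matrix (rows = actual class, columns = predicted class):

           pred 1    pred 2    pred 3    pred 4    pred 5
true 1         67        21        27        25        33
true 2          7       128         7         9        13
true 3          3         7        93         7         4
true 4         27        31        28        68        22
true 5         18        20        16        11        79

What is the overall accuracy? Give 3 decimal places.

Accuracy = trace / total = (67+128+93+68+79=435) / 771 = 435/771 = 0.564

0.564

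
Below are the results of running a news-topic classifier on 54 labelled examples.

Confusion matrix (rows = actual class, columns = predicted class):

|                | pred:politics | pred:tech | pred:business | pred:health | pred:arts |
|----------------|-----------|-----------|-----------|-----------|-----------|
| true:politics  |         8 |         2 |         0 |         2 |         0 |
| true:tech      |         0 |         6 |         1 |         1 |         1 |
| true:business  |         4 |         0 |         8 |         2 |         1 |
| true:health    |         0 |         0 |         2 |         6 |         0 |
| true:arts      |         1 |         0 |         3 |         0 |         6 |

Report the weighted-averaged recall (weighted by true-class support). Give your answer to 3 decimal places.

Per-class recall (TP/(TP+FN)):
  politics: TP=8, FN=2+0+2+0=4 → 8/12 = 0.6667
  tech: TP=6, FN=0+1+1+1=3 → 6/9 = 0.6667
  business: TP=8, FN=4+0+2+1=7 → 8/15 = 0.5333
  health: TP=6, FN=0+0+2+0=2 → 6/8 = 0.7500
  arts: TP=6, FN=1+0+3+0=4 → 6/10 = 0.6000
Weighted-recall = Σ (supportᵢ/N)·recallᵢ with N=54: (12/54)·0.6667 + (9/54)·0.6667 + (15/54)·0.5333 + (8/54)·0.7500 + (10/54)·0.6000 = 0.630

0.630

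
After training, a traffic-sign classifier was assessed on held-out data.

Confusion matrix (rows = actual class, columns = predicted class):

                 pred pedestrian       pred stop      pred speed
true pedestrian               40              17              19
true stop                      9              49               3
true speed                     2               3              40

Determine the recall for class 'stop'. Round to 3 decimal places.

0.803

Take TP from the diagonal, FP from the rest of the 'stop' prediction marginal, FN from the rest of the 'stop' actual marginal.
recall = TP/(TP+FN).
stop: TP=49, FN=9+3=12 → 49/61 = 0.8033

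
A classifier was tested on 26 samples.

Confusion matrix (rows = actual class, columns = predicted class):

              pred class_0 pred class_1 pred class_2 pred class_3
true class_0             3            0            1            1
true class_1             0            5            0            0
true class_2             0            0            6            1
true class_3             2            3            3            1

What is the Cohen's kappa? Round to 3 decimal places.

0.444

Observed agreement pₒ = trace/N = 15/26 = 0.5769
Expected agreement pₑ = Σ (rowᵢ·colᵢ)/N² = (5·5 + 5·8 + 7·10 + 9·3)/26² = 0.2396
κ = (pₒ − pₑ)/(1 − pₑ) = (0.5769 − 0.2396)/(1 − 0.2396) = 0.444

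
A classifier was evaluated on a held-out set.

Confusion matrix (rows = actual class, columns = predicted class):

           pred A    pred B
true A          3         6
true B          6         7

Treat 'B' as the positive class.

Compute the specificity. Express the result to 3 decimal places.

0.333

Specificity = TN/(TN+FP) = 3/(3+6) = 0.333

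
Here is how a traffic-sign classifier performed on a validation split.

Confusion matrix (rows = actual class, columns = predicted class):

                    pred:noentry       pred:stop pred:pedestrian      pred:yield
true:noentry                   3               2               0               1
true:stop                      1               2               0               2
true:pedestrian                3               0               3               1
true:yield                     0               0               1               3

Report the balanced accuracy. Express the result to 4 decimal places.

Balanced accuracy = mean of per-class recall.
  noentry: recall = 3/6 = 0.50000
  stop: recall = 2/5 = 0.40000
  pedestrian: recall = 3/7 = 0.42857
  yield: recall = 3/4 = 0.75000
Mean = (0.50000 + 0.40000 + 0.42857 + 0.75000) / 4 = 0.5196

0.5196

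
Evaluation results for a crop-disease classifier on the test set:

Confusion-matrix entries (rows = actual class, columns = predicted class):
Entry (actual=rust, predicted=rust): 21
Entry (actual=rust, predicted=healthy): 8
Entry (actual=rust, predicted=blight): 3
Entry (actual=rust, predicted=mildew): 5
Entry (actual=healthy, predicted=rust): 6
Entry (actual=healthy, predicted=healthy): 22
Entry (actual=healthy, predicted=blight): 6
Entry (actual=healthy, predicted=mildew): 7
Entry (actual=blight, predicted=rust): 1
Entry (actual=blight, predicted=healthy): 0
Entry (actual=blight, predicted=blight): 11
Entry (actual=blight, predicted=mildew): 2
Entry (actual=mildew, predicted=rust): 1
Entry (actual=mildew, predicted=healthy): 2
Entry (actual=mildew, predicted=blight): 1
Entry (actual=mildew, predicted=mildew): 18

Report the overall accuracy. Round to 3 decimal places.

Accuracy = trace / total = (21+22+11+18=72) / 114 = 72/114 = 0.632

0.632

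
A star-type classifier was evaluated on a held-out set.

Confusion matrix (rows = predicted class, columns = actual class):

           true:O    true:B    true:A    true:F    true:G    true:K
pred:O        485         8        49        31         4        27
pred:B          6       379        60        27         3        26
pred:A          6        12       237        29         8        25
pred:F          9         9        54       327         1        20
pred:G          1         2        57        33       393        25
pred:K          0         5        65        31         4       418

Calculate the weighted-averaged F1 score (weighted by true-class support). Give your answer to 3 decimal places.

Per-class F1 score (2·TP/(2·TP+FP+FN)):
  O: TP=485, FP=8+49+31+4+27=119, FN=6+6+9+1+0=22 → 970/1111 = 0.8731
  B: TP=379, FP=6+60+27+3+26=122, FN=8+12+9+2+5=36 → 758/916 = 0.8275
  A: TP=237, FP=6+12+29+8+25=80, FN=49+60+54+57+65=285 → 474/839 = 0.5650
  F: TP=327, FP=9+9+54+1+20=93, FN=31+27+29+33+31=151 → 654/898 = 0.7283
  G: TP=393, FP=1+2+57+33+25=118, FN=4+3+8+1+4=20 → 786/924 = 0.8506
  K: TP=418, FP=0+5+65+31+4=105, FN=27+26+25+20+25=123 → 836/1064 = 0.7857
Weighted-F1 score = Σ (supportᵢ/N)·F1 scoreᵢ with N=2876: (507/2876)·0.8731 + (415/2876)·0.8275 + (522/2876)·0.5650 + (478/2876)·0.7283 + (413/2876)·0.8506 + (541/2876)·0.7857 = 0.767

0.767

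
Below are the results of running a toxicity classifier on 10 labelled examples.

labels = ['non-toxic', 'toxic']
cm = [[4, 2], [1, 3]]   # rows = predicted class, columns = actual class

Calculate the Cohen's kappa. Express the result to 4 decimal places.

0.4000

Observed agreement pₒ = trace/N = 7/10 = 0.70000
Expected agreement pₑ = Σ (rowᵢ·colᵢ)/N² = (5·6 + 5·4)/10² = 0.50000
κ = (pₒ − pₑ)/(1 − pₑ) = (0.70000 − 0.50000)/(1 − 0.50000) = 0.4000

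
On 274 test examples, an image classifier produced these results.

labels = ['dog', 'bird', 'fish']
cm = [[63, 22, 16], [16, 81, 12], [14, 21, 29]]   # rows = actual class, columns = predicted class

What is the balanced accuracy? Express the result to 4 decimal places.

0.6067

Balanced accuracy = mean of per-class recall.
  dog: recall = 63/101 = 0.62376
  bird: recall = 81/109 = 0.74312
  fish: recall = 29/64 = 0.45313
Mean = (0.62376 + 0.74312 + 0.45313) / 3 = 0.6067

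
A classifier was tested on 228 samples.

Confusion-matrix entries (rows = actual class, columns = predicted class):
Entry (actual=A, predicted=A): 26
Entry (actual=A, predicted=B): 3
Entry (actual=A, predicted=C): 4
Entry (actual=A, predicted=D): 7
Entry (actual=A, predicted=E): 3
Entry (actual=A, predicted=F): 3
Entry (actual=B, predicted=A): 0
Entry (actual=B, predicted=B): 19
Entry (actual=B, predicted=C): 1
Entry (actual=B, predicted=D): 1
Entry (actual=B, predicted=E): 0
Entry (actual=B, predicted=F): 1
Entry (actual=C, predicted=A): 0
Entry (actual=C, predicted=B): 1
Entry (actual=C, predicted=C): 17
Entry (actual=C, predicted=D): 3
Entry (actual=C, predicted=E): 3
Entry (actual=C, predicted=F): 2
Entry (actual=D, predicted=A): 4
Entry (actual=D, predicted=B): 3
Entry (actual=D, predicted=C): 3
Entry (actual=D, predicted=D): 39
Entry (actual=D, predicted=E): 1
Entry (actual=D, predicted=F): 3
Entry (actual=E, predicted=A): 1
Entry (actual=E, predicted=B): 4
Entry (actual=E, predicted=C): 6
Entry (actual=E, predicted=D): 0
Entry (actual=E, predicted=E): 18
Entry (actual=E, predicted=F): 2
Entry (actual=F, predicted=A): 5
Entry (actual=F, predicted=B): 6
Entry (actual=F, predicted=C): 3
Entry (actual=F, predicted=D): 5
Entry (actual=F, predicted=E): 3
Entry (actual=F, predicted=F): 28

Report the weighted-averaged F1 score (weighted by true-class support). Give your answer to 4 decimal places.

0.6446

Per-class F1 score (2·TP/(2·TP+FP+FN)):
  A: TP=26, FP=0+0+4+1+5=10, FN=3+4+7+3+3=20 → 52/82 = 0.63415
  B: TP=19, FP=3+1+3+4+6=17, FN=0+1+1+0+1=3 → 38/58 = 0.65517
  C: TP=17, FP=4+1+3+6+3=17, FN=0+1+3+3+2=9 → 34/60 = 0.56667
  D: TP=39, FP=7+1+3+0+5=16, FN=4+3+3+1+3=14 → 78/108 = 0.72222
  E: TP=18, FP=3+0+3+1+3=10, FN=1+4+6+0+2=13 → 36/59 = 0.61017
  F: TP=28, FP=3+1+2+3+2=11, FN=5+6+3+5+3=22 → 56/89 = 0.62921
Weighted-F1 score = Σ (supportᵢ/N)·F1 scoreᵢ with N=228: (46/228)·0.63415 + (22/228)·0.65517 + (26/228)·0.56667 + (53/228)·0.72222 + (31/228)·0.61017 + (50/228)·0.62921 = 0.6446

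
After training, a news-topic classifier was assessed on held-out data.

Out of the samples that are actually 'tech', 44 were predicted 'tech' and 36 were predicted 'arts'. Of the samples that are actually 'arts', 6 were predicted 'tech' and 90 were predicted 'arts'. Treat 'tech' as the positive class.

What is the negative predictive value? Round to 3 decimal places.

NPV = TN/(TN+FN) = 90/(90+36) = 0.714

0.714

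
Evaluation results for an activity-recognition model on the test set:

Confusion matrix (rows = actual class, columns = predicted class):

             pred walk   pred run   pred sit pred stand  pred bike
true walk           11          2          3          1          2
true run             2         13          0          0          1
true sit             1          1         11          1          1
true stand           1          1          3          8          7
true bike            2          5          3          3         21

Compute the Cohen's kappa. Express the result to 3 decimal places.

0.510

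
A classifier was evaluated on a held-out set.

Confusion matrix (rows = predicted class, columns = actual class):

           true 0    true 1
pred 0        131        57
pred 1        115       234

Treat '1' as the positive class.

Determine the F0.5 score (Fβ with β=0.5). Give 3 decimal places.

0.694

Fβ = (1+β²)·TP / ((1+β²)·TP + β²·FN + FP), with β²=1/4
= 1.25·234 / (1.25·234 + 0.25·57 + 115) = 0.694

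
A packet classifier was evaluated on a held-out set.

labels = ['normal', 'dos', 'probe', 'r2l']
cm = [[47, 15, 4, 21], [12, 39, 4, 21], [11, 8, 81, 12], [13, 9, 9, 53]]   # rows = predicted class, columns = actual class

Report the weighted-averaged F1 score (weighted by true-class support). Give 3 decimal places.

Per-class F1 score (2·TP/(2·TP+FP+FN)):
  normal: TP=47, FP=15+4+21=40, FN=12+11+13=36 → 94/170 = 0.5529
  dos: TP=39, FP=12+4+21=37, FN=15+8+9=32 → 78/147 = 0.5306
  probe: TP=81, FP=11+8+12=31, FN=4+4+9=17 → 162/210 = 0.7714
  r2l: TP=53, FP=13+9+9=31, FN=21+21+12=54 → 106/191 = 0.5550
Weighted-F1 score = Σ (supportᵢ/N)·F1 scoreᵢ with N=359: (83/359)·0.5529 + (71/359)·0.5306 + (98/359)·0.7714 + (107/359)·0.5550 = 0.609

0.609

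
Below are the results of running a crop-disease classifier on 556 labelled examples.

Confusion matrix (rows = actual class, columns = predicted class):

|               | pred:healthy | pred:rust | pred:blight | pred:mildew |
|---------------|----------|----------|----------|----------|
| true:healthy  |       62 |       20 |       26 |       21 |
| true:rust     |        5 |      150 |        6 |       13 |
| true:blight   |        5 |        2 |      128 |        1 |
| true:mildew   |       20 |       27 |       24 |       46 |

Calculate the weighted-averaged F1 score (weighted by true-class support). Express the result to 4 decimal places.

0.6753

Per-class F1 score (2·TP/(2·TP+FP+FN)):
  healthy: TP=62, FP=5+5+20=30, FN=20+26+21=67 → 124/221 = 0.56109
  rust: TP=150, FP=20+2+27=49, FN=5+6+13=24 → 300/373 = 0.80429
  blight: TP=128, FP=26+6+24=56, FN=5+2+1=8 → 256/320 = 0.80000
  mildew: TP=46, FP=21+13+1=35, FN=20+27+24=71 → 92/198 = 0.46465
Weighted-F1 score = Σ (supportᵢ/N)·F1 scoreᵢ with N=556: (129/556)·0.56109 + (174/556)·0.80429 + (136/556)·0.80000 + (117/556)·0.46465 = 0.6753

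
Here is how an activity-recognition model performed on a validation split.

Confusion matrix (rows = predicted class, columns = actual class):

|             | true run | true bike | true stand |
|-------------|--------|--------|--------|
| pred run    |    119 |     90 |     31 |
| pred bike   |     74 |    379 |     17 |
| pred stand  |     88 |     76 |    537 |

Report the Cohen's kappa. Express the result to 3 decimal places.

Observed agreement pₒ = trace/N = 1035/1411 = 0.7335
Expected agreement pₑ = Σ (rowᵢ·colᵢ)/N² = (281·240 + 545·470 + 585·701)/1411² = 0.3685
κ = (pₒ − pₑ)/(1 − pₑ) = (0.7335 − 0.3685)/(1 − 0.3685) = 0.578

0.578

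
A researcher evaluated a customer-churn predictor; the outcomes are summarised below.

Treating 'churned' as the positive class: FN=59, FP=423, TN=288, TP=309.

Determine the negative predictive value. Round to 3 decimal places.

0.830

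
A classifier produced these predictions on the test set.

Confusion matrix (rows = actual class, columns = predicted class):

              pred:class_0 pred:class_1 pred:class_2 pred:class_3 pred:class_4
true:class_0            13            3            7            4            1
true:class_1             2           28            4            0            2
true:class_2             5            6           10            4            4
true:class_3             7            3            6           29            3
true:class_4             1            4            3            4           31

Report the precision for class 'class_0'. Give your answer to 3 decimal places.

0.464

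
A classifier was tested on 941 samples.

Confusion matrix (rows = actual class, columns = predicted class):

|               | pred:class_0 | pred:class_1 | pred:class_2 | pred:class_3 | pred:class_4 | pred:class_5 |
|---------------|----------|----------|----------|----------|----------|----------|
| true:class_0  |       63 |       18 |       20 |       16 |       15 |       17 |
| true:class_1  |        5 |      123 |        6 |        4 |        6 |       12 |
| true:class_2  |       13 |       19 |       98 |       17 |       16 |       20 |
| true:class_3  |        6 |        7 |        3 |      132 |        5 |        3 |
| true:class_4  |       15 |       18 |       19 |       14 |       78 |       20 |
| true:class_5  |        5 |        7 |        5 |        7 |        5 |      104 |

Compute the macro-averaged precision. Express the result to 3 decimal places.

Per-class precision (TP/(TP+FP)):
  class_0: TP=63, FP=5+13+6+15+5=44 → 63/107 = 0.5888
  class_1: TP=123, FP=18+19+7+18+7=69 → 123/192 = 0.6406
  class_2: TP=98, FP=20+6+3+19+5=53 → 98/151 = 0.6490
  class_3: TP=132, FP=16+4+17+14+7=58 → 132/190 = 0.6947
  class_4: TP=78, FP=15+6+16+5+5=47 → 78/125 = 0.6240
  class_5: TP=104, FP=17+12+20+3+20=72 → 104/176 = 0.5909
Macro-precision = mean = (0.5888 + 0.6406 + 0.6490 + 0.6947 + 0.6240 + 0.5909) / 6 = 0.631

0.631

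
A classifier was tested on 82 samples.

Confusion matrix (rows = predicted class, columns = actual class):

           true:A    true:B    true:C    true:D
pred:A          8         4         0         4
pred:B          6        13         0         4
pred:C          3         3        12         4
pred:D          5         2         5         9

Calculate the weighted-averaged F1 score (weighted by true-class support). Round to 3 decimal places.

Per-class F1 score (2·TP/(2·TP+FP+FN)):
  A: TP=8, FP=4+0+4=8, FN=6+3+5=14 → 16/38 = 0.4211
  B: TP=13, FP=6+0+4=10, FN=4+3+2=9 → 26/45 = 0.5778
  C: TP=12, FP=3+3+4=10, FN=0+0+5=5 → 24/39 = 0.6154
  D: TP=9, FP=5+2+5=12, FN=4+4+4=12 → 18/42 = 0.4286
Weighted-F1 score = Σ (supportᵢ/N)·F1 scoreᵢ with N=82: (22/82)·0.4211 + (22/82)·0.5778 + (17/82)·0.6154 + (21/82)·0.4286 = 0.505

0.505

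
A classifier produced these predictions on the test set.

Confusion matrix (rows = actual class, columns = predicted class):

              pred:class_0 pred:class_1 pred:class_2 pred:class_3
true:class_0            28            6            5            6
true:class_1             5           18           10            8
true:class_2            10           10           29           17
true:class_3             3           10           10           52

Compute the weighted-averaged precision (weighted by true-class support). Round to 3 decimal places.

Per-class precision (TP/(TP+FP)):
  class_0: TP=28, FP=5+10+3=18 → 28/46 = 0.6087
  class_1: TP=18, FP=6+10+10=26 → 18/44 = 0.4091
  class_2: TP=29, FP=5+10+10=25 → 29/54 = 0.5370
  class_3: TP=52, FP=6+8+17=31 → 52/83 = 0.6265
Weighted-precision = Σ (supportᵢ/N)·precisionᵢ with N=227: (45/227)·0.6087 + (41/227)·0.4091 + (66/227)·0.5370 + (75/227)·0.6265 = 0.558

0.558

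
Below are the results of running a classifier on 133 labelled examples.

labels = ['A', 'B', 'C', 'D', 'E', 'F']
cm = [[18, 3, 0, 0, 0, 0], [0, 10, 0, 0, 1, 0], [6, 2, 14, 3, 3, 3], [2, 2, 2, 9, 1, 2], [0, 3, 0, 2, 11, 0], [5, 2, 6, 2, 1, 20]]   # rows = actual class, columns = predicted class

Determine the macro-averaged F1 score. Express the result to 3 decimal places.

Per-class F1 score (2·TP/(2·TP+FP+FN)):
  A: TP=18, FP=0+6+2+0+5=13, FN=3+0+0+0+0=3 → 36/52 = 0.6923
  B: TP=10, FP=3+2+2+3+2=12, FN=0+0+0+1+0=1 → 20/33 = 0.6061
  C: TP=14, FP=0+0+2+0+6=8, FN=6+2+3+3+3=17 → 28/53 = 0.5283
  D: TP=9, FP=0+0+3+2+2=7, FN=2+2+2+1+2=9 → 18/34 = 0.5294
  E: TP=11, FP=0+1+3+1+1=6, FN=0+3+0+2+0=5 → 22/33 = 0.6667
  F: TP=20, FP=0+0+3+2+0=5, FN=5+2+6+2+1=16 → 40/61 = 0.6557
Macro-F1 score = mean = (0.6923 + 0.6061 + 0.5283 + 0.5294 + 0.6667 + 0.6557) / 6 = 0.613

0.613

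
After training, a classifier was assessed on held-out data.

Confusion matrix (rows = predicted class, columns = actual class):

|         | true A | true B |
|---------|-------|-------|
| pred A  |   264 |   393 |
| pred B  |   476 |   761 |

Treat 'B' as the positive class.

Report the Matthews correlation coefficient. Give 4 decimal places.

0.0166

MCC = (TP·TN − FP·FN) / √((TP+FP)(TP+FN)(TN+FP)(TN+FN))
Numerator = 761·264 − 476·393 = 13836
Denominator = √(1237·1154·740·657) = √694020977640 = 833079.2145
MCC = 13836 / 833079.2145 = 0.0166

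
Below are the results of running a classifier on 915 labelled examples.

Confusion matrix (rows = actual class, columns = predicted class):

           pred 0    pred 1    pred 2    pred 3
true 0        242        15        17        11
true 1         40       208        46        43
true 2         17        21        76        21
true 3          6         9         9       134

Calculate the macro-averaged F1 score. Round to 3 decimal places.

Per-class F1 score (2·TP/(2·TP+FP+FN)):
  0: TP=242, FP=40+17+6=63, FN=15+17+11=43 → 484/590 = 0.8203
  1: TP=208, FP=15+21+9=45, FN=40+46+43=129 → 416/590 = 0.7051
  2: TP=76, FP=17+46+9=72, FN=17+21+21=59 → 152/283 = 0.5371
  3: TP=134, FP=11+43+21=75, FN=6+9+9=24 → 268/367 = 0.7302
Macro-F1 score = mean = (0.8203 + 0.7051 + 0.5371 + 0.7302) / 4 = 0.698

0.698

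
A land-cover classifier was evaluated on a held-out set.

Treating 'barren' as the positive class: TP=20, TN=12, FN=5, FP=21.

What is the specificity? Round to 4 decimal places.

Specificity = TN/(TN+FP) = 12/(12+21) = 0.3636

0.3636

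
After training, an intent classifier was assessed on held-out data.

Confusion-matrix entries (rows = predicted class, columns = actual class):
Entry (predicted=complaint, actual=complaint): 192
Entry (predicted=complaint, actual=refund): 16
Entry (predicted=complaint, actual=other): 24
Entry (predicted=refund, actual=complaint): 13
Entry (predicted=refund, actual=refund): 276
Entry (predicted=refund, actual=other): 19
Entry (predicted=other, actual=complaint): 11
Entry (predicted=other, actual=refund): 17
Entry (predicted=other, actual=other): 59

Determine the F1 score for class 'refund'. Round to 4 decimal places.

One-vs-rest for 'refund': TP = diagonal; FP = other classes predicted 'refund'; FN = 'refund' predicted as other.
F1 score = 2·TP/(2·TP+FP+FN).
refund: TP=276, FP=13+19=32, FN=16+17=33 → 552/617 = 0.89465

0.8947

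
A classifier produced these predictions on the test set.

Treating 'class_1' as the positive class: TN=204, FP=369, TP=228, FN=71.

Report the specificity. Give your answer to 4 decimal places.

Specificity = TN/(TN+FP) = 204/(204+369) = 0.3560

0.3560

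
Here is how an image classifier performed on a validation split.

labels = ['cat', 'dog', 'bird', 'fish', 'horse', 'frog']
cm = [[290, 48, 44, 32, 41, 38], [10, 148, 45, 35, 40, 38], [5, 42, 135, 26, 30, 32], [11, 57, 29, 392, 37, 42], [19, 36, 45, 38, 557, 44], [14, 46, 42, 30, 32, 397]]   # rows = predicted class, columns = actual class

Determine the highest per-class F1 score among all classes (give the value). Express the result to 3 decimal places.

0.755

Per-class F1 score (2·TP/(2·TP+FP+FN)):
  cat: TP=290, FP=48+44+32+41+38=203, FN=10+5+11+19+14=59 → 580/842 = 0.6888
  dog: TP=148, FP=10+45+35+40+38=168, FN=48+42+57+36+46=229 → 296/693 = 0.4271
  bird: TP=135, FP=5+42+26+30+32=135, FN=44+45+29+45+42=205 → 270/610 = 0.4426
  fish: TP=392, FP=11+57+29+37+42=176, FN=32+35+26+38+30=161 → 784/1121 = 0.6994
  horse: TP=557, FP=19+36+45+38+44=182, FN=41+40+30+37+32=180 → 1114/1476 = 0.7547
  frog: TP=397, FP=14+46+42+30+32=164, FN=38+38+32+42+44=194 → 794/1152 = 0.6892
Highest is class 'horse' with F1 score = 0.755.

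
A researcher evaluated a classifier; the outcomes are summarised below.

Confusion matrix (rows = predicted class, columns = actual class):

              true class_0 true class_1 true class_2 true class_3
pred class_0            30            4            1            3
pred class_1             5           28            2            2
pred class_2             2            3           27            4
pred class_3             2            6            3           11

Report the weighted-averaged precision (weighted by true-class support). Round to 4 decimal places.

0.7261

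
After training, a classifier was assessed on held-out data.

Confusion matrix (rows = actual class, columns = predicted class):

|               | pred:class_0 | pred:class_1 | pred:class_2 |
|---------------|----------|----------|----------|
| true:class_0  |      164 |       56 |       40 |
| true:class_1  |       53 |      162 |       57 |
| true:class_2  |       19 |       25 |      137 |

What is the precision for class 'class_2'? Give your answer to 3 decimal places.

0.585

One-vs-rest for 'class_2': TP = diagonal; FP = other classes predicted 'class_2'; FN = 'class_2' predicted as other.
precision = TP/(TP+FP).
class_2: TP=137, FP=40+57=97 → 137/234 = 0.5855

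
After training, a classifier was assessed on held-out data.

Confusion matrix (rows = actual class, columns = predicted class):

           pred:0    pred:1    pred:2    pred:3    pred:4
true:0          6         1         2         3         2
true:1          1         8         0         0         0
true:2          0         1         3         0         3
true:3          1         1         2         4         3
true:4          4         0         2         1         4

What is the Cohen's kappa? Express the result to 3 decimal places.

0.348

Observed agreement pₒ = trace/N = 25/52 = 0.4808
Expected agreement pₑ = Σ (rowᵢ·colᵢ)/N² = (14·12 + 9·11 + 7·9 + 11·8 + 11·12)/52² = 0.2034
κ = (pₒ − pₑ)/(1 − pₑ) = (0.4808 − 0.2034)/(1 − 0.2034) = 0.348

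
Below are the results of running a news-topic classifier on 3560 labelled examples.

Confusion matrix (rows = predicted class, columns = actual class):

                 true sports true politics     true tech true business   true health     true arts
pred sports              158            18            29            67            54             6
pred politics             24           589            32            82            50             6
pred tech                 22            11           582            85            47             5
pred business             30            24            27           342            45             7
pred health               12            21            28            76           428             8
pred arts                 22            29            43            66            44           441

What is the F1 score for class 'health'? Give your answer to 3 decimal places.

0.690

One-vs-rest for 'health': TP = diagonal; FP = other classes predicted 'health'; FN = 'health' predicted as other.
F1 score = 2·TP/(2·TP+FP+FN).
health: TP=428, FP=12+21+28+76+8=145, FN=54+50+47+45+44=240 → 856/1241 = 0.6898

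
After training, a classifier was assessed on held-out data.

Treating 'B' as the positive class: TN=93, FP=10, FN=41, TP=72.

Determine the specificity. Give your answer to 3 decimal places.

Specificity = TN/(TN+FP) = 93/(93+10) = 0.903

0.903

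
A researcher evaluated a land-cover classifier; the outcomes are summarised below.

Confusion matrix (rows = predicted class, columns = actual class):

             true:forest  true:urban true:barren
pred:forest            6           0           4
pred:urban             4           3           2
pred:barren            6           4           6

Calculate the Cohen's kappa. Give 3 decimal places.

Observed agreement pₒ = trace/N = 15/35 = 0.4286
Expected agreement pₑ = Σ (rowᵢ·colᵢ)/N² = (16·10 + 7·9 + 12·16)/35² = 0.3388
κ = (pₒ − pₑ)/(1 − pₑ) = (0.4286 − 0.3388)/(1 − 0.3388) = 0.136

0.136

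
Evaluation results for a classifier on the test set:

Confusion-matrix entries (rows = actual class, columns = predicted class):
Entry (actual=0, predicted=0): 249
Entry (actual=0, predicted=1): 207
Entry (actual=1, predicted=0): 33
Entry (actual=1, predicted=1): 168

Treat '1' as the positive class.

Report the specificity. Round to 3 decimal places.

Specificity = TN/(TN+FP) = 249/(249+207) = 0.546

0.546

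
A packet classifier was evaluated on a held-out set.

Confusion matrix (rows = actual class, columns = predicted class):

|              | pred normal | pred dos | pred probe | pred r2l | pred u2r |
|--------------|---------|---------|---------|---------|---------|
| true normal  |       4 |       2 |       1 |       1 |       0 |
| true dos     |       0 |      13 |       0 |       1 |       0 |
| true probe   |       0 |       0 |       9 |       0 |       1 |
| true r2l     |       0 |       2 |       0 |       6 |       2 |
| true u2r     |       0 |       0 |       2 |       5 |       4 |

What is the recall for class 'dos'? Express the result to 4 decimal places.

Take TP from the diagonal, FP from the rest of the 'dos' prediction marginal, FN from the rest of the 'dos' actual marginal.
recall = TP/(TP+FN).
dos: TP=13, FN=0+0+1+0=1 → 13/14 = 0.92857

0.9286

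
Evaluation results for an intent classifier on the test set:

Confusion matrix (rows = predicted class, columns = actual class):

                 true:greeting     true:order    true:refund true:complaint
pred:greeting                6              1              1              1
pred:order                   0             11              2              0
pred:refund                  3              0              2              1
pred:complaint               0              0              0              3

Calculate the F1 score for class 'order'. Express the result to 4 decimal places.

0.8800

Take TP from the diagonal, FP from the rest of the 'order' prediction marginal, FN from the rest of the 'order' actual marginal.
F1 score = 2·TP/(2·TP+FP+FN).
order: TP=11, FP=0+2+0=2, FN=1+0+0=1 → 22/25 = 0.88000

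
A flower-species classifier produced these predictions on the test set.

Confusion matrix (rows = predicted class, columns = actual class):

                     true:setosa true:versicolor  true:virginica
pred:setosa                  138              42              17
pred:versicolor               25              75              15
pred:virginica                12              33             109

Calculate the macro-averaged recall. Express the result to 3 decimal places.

0.687

Per-class recall (TP/(TP+FN)):
  setosa: TP=138, FN=25+12=37 → 138/175 = 0.7886
  versicolor: TP=75, FN=42+33=75 → 75/150 = 0.5000
  virginica: TP=109, FN=17+15=32 → 109/141 = 0.7730
Macro-recall = mean = (0.7886 + 0.5000 + 0.7730) / 3 = 0.687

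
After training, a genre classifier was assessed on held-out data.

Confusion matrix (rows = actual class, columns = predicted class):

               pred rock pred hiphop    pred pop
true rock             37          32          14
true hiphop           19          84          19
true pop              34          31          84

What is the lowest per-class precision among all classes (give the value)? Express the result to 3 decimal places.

Per-class precision (TP/(TP+FP)):
  rock: TP=37, FP=19+34=53 → 37/90 = 0.4111
  hiphop: TP=84, FP=32+31=63 → 84/147 = 0.5714
  pop: TP=84, FP=14+19=33 → 84/117 = 0.7179
Lowest is class 'rock' with precision = 0.411.

0.411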